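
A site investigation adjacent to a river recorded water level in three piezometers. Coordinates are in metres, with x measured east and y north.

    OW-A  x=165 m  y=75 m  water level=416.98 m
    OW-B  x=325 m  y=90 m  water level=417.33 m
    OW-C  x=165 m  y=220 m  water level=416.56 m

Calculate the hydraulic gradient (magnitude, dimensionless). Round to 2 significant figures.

With h = a·x + b·y + c and OW-A as origin, the differences give:
  160·a + 15·b = +0.35
  0·a + 145·b = -0.42
Eliminate b (×145 and ×15, subtract): 23200·a = 57.050 → a = ∂h/∂x = +0.002459
Back-substitute: b = ∂h/∂y = -0.002897.
|∇h| = √(0.002459² + -0.002897²) = 0.0038

0.0038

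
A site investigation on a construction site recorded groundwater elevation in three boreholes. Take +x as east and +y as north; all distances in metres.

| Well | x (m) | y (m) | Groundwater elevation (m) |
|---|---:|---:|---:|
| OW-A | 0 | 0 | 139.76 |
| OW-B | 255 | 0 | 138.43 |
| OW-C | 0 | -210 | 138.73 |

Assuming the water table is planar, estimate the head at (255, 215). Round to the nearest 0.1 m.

∂h/∂x = (138.43 − 139.76) / (255 − 0) = -0.005216
∂h/∂y = (138.73 − 139.76) / (-210 − 0) = +0.004905
h(255, 215) = 139.76 + (-0.005216)·(255) + (+0.004905)·(215) = 139.76 -1.330 +1.055 = 139.485 m.

139.5 m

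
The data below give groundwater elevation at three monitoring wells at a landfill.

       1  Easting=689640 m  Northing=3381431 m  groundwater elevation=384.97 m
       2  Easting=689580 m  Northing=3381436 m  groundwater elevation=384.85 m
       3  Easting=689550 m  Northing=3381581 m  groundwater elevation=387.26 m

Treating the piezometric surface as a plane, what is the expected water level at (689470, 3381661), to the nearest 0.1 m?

388.4 m

With h = a·x + b·y + c and 1 as origin, the differences give:
  (-60)·a + 5·b = -0.12
  (-90)·a + 150·b = +2.29
Eliminate b (×150 and ×5, subtract): -8550·a = -29.450 → a = ∂h/∂x = +0.003444
Back-substitute: b = ∂h/∂y = +0.01733.
h(689470, 3381661) = 384.97 + (+0.003444)·(-170) + (+0.01733)·(230) = 384.97 -0.586 +3.987 = 388.371 m.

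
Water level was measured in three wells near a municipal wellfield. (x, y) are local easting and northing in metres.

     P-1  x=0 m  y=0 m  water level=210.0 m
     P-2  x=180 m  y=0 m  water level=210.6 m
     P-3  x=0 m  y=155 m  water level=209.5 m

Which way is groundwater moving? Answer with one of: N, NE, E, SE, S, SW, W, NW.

∂h/∂x = (210.6 − 210.0) / (180 − 0) = +0.003333
∂h/∂y = (209.5 − 210.0) / (155 − 0) = -0.003226
Flow = −∇h = (-0.003333 east, +0.003226 north), which points northwest.

NW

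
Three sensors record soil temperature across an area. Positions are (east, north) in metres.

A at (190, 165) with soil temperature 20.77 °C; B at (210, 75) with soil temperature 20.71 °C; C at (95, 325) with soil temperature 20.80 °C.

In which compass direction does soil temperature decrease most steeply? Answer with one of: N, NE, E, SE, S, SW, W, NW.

Taking A as reference: B−A = (20, -90, -0.06); C−A = (-95, 160, +0.03).
Solve a·Δx + b·Δy = ΔT: det = 20·160 − (-95)·(-90) = -5350.
∂T/∂x = [(-0.06)·160 − (+0.03)·(-90)] / -5350 = +0.001290
∂T/∂y = [20·(+0.03) − (-95)·(-0.06)] / -5350 = +0.0009533
Steepest decrease is along −∇f = (-0.001290 E, -0.0009533 N) → southwest.

SW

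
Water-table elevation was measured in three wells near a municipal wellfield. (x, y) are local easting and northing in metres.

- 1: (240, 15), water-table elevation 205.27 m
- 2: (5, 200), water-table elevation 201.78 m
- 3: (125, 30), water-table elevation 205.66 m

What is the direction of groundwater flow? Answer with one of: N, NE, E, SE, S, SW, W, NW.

N

Differences from 1: to 2 (Δx, Δy, Δh) = (-235, 185, -3.49); to 3 = (-115, 15, +0.39).
Solve a·Δx + b·Δy = Δh: det = (-235)·15 − (-115)·185 = 17750.
∂h/∂x = [(-3.49)·15 − (+0.39)·185] / 17750 = -0.007014
∂h/∂y = [(-235)·(+0.39) − (-115)·(-3.49)] / 17750 = -0.02777
Flow = −∇h = (+0.007014 east, +0.02777 north), which points north.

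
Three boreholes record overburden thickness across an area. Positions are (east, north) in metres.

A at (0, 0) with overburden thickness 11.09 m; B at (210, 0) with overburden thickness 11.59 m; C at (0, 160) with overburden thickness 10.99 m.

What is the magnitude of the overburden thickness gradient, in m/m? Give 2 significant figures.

0.0025 m/m

∂d/∂x = (11.59 − 11.09) / (210 − 0) = +0.002381
∂d/∂y = (10.99 − 11.09) / (160 − 0) = -0.0006250
|∇f| = √(0.002381² + -0.0006250²) = 0.002462 m/m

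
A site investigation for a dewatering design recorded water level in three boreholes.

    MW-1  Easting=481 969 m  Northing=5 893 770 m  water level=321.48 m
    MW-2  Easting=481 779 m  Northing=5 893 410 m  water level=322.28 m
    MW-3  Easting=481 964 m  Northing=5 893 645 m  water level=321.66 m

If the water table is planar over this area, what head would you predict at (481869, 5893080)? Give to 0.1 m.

Taking MW-1 as reference: MW-2−MW-1 = (-190, -360, +0.80); MW-3−MW-1 = (-5, -125, +0.18).
Solve a·Δx + b·Δy = Δh: det = (-190)·(-125) − (-5)·(-360) = 21950.
∂h/∂x = [(+0.80)·(-125) − (+0.18)·(-360)] / 21950 = -0.001604
∂h/∂y = [(-190)·(+0.18) − (-5)·(+0.80)] / 21950 = -0.001376
h(481869, 5893080) = 321.48 + (-0.001604)·(-100) + (-0.001376)·(-690) = 321.48 +0.160 +0.949 = 322.590 m.

322.6 m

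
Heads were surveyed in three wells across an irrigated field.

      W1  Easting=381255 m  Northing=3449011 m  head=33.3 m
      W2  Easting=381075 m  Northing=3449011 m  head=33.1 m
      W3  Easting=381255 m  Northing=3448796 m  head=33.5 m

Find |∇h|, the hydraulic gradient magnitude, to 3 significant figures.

0.00145

∂h/∂x = (33.1 − 33.3) / (381075 − 381255) = +0.001111
∂h/∂y = (33.5 − 33.3) / (3448796 − 3449011) = -0.0009302
|∇h| = √(0.001111² + -0.0009302²) = 0.001449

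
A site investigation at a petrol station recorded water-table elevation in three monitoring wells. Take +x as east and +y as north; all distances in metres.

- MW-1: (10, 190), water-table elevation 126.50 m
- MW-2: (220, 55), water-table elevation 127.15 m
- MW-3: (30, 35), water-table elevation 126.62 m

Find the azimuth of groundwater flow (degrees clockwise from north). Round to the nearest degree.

Taking MW-1 as reference: MW-2−MW-1 = (210, -135, +0.65); MW-3−MW-1 = (20, -155, +0.12).
Solve a·Δx + b·Δy = Δh: det = 210·(-155) − 20·(-135) = -29850.
∂h/∂x = [(+0.65)·(-155) − (+0.12)·(-135)] / -29850 = +0.002832
∂h/∂y = [210·(+0.12) − 20·(+0.65)] / -29850 = -0.0004087
Flow direction (−∇h) has components (-0.002832 E, +0.0004087 N).
Azimuth = atan2(E, N) = atan2(-0.002832, +0.0004087) = 278.2° ≈ 278°.

278°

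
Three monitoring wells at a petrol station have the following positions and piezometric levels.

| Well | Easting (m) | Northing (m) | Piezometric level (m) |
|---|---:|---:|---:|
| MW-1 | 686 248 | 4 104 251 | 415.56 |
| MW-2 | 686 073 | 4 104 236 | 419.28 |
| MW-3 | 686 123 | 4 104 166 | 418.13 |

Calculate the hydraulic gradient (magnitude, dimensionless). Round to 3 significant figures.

Taking MW-1 as reference: MW-2−MW-1 = (-175, -15, +3.72); MW-3−MW-1 = (-125, -85, +2.57).
Determinant of the coordinate differences = (-175)·(-85) − (-125)·(-15) = 13000.
∂h/∂x = [(+3.72)·(-85) − (+2.57)·(-15)] / 13000 = -0.02136
∂h/∂y = [(-175)·(+2.57) − (-125)·(+3.72)] / 13000 = +0.001173
|∇h| = √(-0.02136² + 0.001173²) = 0.02139

0.0214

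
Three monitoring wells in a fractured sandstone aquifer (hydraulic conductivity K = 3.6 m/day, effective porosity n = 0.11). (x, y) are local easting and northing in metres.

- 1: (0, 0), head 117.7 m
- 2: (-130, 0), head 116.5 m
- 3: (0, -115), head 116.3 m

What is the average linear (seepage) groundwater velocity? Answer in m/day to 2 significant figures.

∂h/∂x = (116.5 − 117.7) / (-130 − 0) = +0.009231
∂h/∂y = (116.3 − 117.7) / (-115 − 0) = +0.01217
|∇h| = √(0.009231² + 0.01217²) = 0.01527
Seepage velocity v = K·i/n = 3.6 × 0.01527 / 0.11 = 0.4997 m/day.

0.50 m/day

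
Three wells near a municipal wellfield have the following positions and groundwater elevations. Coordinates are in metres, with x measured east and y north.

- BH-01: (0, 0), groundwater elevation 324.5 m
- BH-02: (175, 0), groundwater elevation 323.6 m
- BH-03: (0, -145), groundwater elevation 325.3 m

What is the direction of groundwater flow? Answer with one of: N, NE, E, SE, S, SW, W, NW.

NE

∂h/∂x = (323.6 − 324.5) / (175 − 0) = -0.005143
∂h/∂y = (325.3 − 324.5) / (-145 − 0) = -0.005517
Flow = −∇h = (+0.005143 east, +0.005517 north), which points northeast.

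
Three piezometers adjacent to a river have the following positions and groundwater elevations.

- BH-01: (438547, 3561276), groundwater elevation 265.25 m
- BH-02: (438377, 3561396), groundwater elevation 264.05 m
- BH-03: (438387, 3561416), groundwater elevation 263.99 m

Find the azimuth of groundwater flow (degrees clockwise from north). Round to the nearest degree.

323°

Taking BH-01 as reference: BH-02−BH-01 = (-170, 120, -1.20); BH-03−BH-01 = (-160, 140, -1.26).
Solve a·Δx + b·Δy = Δh: det = (-170)·140 − (-160)·120 = -4600.
∂h/∂x = [(-1.20)·140 − (-1.26)·120] / -4600 = +0.003652
∂h/∂y = [(-170)·(-1.26) − (-160)·(-1.20)] / -4600 = -0.004826
Flow direction (−∇h) has components (-0.003652 E, +0.004826 N).
Azimuth = atan2(E, N) = atan2(-0.003652, +0.004826) = 322.9° ≈ 323°.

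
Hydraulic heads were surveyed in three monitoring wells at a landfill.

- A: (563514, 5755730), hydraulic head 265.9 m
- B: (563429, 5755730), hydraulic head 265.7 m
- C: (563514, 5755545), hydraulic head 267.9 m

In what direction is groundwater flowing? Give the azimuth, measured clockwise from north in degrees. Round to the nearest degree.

348°

∂h/∂x = (265.7 − 265.9) / (563429 − 563514) = +0.002353
∂h/∂y = (267.9 − 265.9) / (5755545 − 5755730) = -0.01081
Flow direction (−∇h) has components (-0.002353 E, +0.01081 N).
Azimuth = atan2(E, N) = atan2(-0.002353, +0.01081) = 347.7° ≈ 348°.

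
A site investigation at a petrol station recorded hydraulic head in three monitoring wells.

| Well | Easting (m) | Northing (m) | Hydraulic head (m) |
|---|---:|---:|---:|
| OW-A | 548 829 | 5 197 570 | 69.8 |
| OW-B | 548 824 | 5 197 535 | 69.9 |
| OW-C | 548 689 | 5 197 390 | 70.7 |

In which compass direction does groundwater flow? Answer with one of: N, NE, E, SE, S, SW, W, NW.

NE

With h = a·x + b·y + c and OW-A as origin, the differences give:
  (-5)·a + (-35)·b = +0.1
  (-140)·a + (-180)·b = +0.9
Eliminate b (×(-180) and ×(-35), subtract): -4000·a = 13.50 → a = ∂h/∂x = -0.003375
Back-substitute: b = ∂h/∂y = -0.002375.
Flow = −∇h = (+0.003375 east, +0.002375 north), which points northeast.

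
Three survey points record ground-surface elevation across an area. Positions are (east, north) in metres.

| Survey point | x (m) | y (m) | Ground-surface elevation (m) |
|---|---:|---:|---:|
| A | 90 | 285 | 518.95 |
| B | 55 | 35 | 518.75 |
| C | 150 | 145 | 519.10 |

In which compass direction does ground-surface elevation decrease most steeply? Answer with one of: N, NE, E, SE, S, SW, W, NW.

Taking A as reference: B−A = (-35, -250, -0.20); C−A = (60, -140, +0.15).
Determinant of the coordinate differences = (-35)·(-140) − 60·(-250) = 19900.
∂z/∂x = [(-0.20)·(-140) − (+0.15)·(-250)] / 19900 = +0.003291
∂z/∂y = [(-35)·(+0.15) − 60·(-0.20)] / 19900 = +0.0003392
Steepest decrease is along −∇f = (-0.003291 E, -0.0003392 N) → west.

W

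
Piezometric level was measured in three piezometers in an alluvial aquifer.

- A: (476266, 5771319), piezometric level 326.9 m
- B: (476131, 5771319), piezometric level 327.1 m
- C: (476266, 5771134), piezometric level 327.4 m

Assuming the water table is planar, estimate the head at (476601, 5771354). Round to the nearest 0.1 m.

∂h/∂x = (327.1 − 326.9) / (476131 − 476266) = -0.001481
∂h/∂y = (327.4 − 326.9) / (5771134 − 5771319) = -0.002703
h(476601, 5771354) = 326.9 + (-0.001481)·(335) + (-0.002703)·(35) = 326.9 -0.496 -0.095 = 326.309 m.

326.3 m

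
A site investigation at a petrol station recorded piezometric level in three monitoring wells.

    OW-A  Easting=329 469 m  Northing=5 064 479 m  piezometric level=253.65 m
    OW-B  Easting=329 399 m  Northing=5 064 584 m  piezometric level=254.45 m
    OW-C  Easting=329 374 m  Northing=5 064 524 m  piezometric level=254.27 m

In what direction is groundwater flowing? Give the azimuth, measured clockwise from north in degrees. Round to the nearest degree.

Taking OW-A as reference: OW-B−OW-A = (-70, 105, +0.80); OW-C−OW-A = (-95, 45, +0.62).
Solve a·Δx + b·Δy = Δh: det = (-70)·45 − (-95)·105 = 6825.
∂h/∂x = [(+0.80)·45 − (+0.62)·105] / 6825 = -0.004264
∂h/∂y = [(-70)·(+0.62) − (-95)·(+0.80)] / 6825 = +0.004777
Flow direction (−∇h) has components (+0.004264 E, -0.004777 N).
Azimuth = atan2(E, N) = atan2(+0.004264, -0.004777) = 138.2° ≈ 138°.

138°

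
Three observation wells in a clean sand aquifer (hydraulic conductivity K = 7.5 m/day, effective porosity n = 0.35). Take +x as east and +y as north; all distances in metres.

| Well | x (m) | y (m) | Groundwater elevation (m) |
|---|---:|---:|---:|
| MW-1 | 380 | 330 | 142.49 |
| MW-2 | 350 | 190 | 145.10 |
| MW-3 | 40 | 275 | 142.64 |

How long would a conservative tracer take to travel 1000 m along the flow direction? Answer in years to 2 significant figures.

6.6 years

With h = a·x + b·y + c and MW-1 as origin, the differences give:
  (-30)·a + (-140)·b = +2.61
  (-340)·a + (-55)·b = +0.15
Eliminate b (×(-55) and ×(-140), subtract): -45950·a = -122.550 → a = ∂h/∂x = +0.002667
Back-substitute: b = ∂h/∂y = -0.01921.
|∇h| = √(0.002667² + -0.01921²) = 0.01939
Seepage velocity v = K·i/n = 7.5 × 0.01939 / 0.35 = 0.4155 m/day.
t = 1000 / 0.4155 = 2407 days = 6.59 years.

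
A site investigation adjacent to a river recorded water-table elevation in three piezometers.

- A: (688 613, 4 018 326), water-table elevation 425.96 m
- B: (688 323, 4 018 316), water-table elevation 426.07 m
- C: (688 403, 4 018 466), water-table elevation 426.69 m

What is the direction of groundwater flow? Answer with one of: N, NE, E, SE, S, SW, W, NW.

Three-point gradient (reference A): Δ to B = (-290, -10, +0.11), Δ to C = (-210, 140, +0.73).
∂h/∂x = -0.0005316, ∂h/∂y = +0.004417 (det = -42700).
Flow = −∇h = (+0.0005316 east, -0.004417 north), which points south.

S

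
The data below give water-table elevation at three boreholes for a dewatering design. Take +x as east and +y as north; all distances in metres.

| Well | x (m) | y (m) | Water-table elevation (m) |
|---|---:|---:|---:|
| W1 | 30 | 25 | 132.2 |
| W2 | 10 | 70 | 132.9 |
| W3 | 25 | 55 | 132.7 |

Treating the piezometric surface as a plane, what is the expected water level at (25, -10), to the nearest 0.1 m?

With h = a·x + b·y + c and W1 as origin, the differences give:
  (-20)·a + 45·b = +0.7
  (-5)·a + 30·b = +0.5
Eliminate b (×30 and ×45, subtract): -375·a = -1.50 → a = ∂h/∂x = +0.004000
Back-substitute: b = ∂h/∂y = +0.01733.
h(25, -10) = 132.2 + (+0.004000)·(-5) + (+0.01733)·(-35) = 132.2 -0.020 -0.607 = 131.573 m.

131.6 m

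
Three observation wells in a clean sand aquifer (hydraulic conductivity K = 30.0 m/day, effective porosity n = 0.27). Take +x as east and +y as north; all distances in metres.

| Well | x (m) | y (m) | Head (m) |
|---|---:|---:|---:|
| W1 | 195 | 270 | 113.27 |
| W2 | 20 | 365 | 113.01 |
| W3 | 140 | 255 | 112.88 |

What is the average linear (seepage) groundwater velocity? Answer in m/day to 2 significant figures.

Three-point gradient (reference W1): Δ to W2 = (-175, 95, -0.26), Δ to W3 = (-55, -15, -0.39).
∂h/∂x = +0.005217, ∂h/∂y = +0.006873 (det = 7850).
|∇h| = √(0.005217² + 0.006873²) = 0.008629
Seepage velocity v = K·i/n = 30.0 × 0.008629 / 0.27 = 0.9588 m/day.

0.96 m/day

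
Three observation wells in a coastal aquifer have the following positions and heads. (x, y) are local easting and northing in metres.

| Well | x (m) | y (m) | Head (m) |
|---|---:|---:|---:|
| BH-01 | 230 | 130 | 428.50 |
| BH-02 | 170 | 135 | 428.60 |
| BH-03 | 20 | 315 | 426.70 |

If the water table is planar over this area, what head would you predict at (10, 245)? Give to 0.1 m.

427.6 m

Differences from BH-01: to BH-02 (Δx, Δy, Δh) = (-60, 5, +0.10); to BH-03 = (-210, 185, -1.80).
Solve a·Δx + b·Δy = Δh: det = (-60)·185 − (-210)·5 = -10050.
∂h/∂x = [(+0.10)·185 − (-1.80)·5] / -10050 = -0.002736
∂h/∂y = [(-60)·(-1.80) − (-210)·(+0.10)] / -10050 = -0.01284
h(10, 245) = 428.50 + (-0.002736)·(-220) + (-0.01284)·(115) = 428.50 +0.602 -1.476 = 427.626 m.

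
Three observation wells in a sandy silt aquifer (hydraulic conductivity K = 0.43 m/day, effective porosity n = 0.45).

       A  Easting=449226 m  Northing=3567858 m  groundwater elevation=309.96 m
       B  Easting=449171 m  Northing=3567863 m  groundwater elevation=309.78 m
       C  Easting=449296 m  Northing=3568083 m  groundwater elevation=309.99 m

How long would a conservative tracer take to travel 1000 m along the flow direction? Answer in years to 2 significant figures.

Differences from A: to B (Δx, Δy, Δh) = (-55, 5, -0.18); to C = (70, 225, +0.03).
Determinant of the coordinate differences = (-55)·225 − 70·5 = -12725.
∂h/∂x = [(-0.18)·225 − (+0.03)·5] / -12725 = +0.003194
∂h/∂y = [(-55)·(+0.03) − 70·(-0.18)] / -12725 = -0.0008605
|∇h| = √(0.003194² + -0.0008605²) = 0.003308
Seepage velocity v = K·i/n = 0.43 × 0.003308 / 0.45 = 0.003161 m/day.
t = 1000 / 0.003161 = 3.164e+05 days = 866 years.

870 years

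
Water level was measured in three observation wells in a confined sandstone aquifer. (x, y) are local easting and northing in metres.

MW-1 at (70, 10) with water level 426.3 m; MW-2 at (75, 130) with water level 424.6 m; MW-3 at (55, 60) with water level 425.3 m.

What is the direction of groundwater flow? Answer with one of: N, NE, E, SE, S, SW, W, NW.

NW

With h = a·x + b·y + c and MW-1 as origin, the differences give:
  5·a + 120·b = -1.7
  (-15)·a + 50·b = -1.0
Eliminate b (×50 and ×120, subtract): 2050·a = 35.00 → a = ∂h/∂x = +0.01707
Back-substitute: b = ∂h/∂y = -0.01488.
Flow = −∇h = (-0.01707 east, +0.01488 north), which points northwest.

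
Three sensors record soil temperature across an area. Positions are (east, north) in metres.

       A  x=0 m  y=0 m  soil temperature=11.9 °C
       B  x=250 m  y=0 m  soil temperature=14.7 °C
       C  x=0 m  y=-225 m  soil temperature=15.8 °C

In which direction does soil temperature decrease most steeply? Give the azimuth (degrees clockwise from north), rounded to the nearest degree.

327°

∂T/∂x = (14.7 − 11.9) / (250 − 0) = +0.01120
∂T/∂y = (15.8 − 11.9) / (-225 − 0) = -0.01733
Steepest decrease is along −∇f: components (-0.01120 E, +0.01733 N).
Azimuth = atan2(-0.01120, +0.01733) = 327.1° ≈ 327°.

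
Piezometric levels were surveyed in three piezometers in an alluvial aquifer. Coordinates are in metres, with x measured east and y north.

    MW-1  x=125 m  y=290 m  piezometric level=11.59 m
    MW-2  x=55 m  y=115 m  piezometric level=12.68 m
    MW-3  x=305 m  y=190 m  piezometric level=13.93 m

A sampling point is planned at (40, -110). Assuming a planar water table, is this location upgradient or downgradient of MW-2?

Taking MW-1 as reference: MW-2−MW-1 = (-70, -175, +1.09); MW-3−MW-1 = (180, -100, +2.34).
Solve a·Δx + b·Δy = Δh: det = (-70)·(-100) − 180·(-175) = 38500.
∂h/∂x = [(+1.09)·(-100) − (+2.34)·(-175)] / 38500 = +0.007805
∂h/∂y = [(-70)·(+2.34) − 180·(+1.09)] / 38500 = -0.009351
Head at (40, -110) = 11.59 + (+0.007805)·(-85) + (-0.009351)·(-400) = 14.67 m.
That is higher than the 12.68 m at MW-2, so the point is upgradient.

upgradient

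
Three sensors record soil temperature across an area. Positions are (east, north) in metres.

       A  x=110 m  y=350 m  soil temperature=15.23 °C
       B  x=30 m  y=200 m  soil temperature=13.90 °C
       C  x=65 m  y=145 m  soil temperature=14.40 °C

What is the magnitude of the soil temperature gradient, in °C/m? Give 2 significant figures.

Taking A as reference: B−A = (-80, -150, -1.33); C−A = (-45, -205, -0.83).
Solve a·Δx + b·Δy = ΔT: det = (-80)·(-205) − (-45)·(-150) = 9650.
∂T/∂x = [(-1.33)·(-205) − (-0.83)·(-150)] / 9650 = +0.01535
∂T/∂y = [(-80)·(-0.83) − (-45)·(-1.33)] / 9650 = +0.0006788
|∇f| = √(0.01535² + 0.0006788²) = 0.01537 °C/m

0.015 °C/m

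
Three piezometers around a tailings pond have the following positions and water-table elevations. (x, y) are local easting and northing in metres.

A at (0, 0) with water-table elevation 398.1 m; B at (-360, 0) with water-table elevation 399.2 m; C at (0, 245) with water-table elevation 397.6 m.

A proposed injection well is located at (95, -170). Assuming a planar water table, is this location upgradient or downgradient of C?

∂h/∂x = (399.2 − 398.1) / (-360 − 0) = -0.003056
∂h/∂y = (397.6 − 398.1) / (245 − 0) = -0.002041
Head at (95, -170) = 398.1 + (-0.003056)·(95) + (-0.002041)·(-170) = 398.16 m.
That is higher than the 397.6 m at C, so the point is upgradient.

upgradient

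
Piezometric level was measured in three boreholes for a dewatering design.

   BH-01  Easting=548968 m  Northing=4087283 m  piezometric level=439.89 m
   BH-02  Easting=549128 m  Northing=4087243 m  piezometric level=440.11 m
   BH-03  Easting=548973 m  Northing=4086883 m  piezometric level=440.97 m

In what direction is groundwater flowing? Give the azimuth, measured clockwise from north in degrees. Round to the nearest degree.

Differences from BH-01: to BH-02 (Δx, Δy, Δh) = (160, -40, +0.22); to BH-03 = (5, -400, +1.08).
Solve a·Δx + b·Δy = Δh: det = 160·(-400) − 5·(-40) = -63800.
∂h/∂x = [(+0.22)·(-400) − (+1.08)·(-40)] / -63800 = +0.0007022
∂h/∂y = [160·(+1.08) − 5·(+0.22)] / -63800 = -0.002691
Flow direction (−∇h) has components (-0.0007022 E, +0.002691 N).
Azimuth = atan2(E, N) = atan2(-0.0007022, +0.002691) = 345.4° ≈ 345°.

345°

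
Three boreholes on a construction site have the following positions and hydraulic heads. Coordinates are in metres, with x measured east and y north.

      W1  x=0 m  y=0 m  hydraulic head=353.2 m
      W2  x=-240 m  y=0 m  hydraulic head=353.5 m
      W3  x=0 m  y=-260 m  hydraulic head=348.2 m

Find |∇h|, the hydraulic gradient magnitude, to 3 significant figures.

∂h/∂x = (353.5 − 353.2) / (-240 − 0) = -0.001250
∂h/∂y = (348.2 − 353.2) / (-260 − 0) = +0.01923
|∇h| = √(-0.001250² + 0.01923²) = 0.01927

0.0193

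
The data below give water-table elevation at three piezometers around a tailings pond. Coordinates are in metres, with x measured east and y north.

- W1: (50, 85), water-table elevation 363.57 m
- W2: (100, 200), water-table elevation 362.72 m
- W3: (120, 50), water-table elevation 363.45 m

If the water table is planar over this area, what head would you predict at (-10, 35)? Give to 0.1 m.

364.1 m

Differences from W1: to W2 (Δx, Δy, Δh) = (50, 115, -0.85); to W3 = (70, -35, -0.12).
Determinant of the coordinate differences = 50·(-35) − 70·115 = -9800.
∂h/∂x = [(-0.85)·(-35) − (-0.12)·115] / -9800 = -0.004444
∂h/∂y = [50·(-0.12) − 70·(-0.85)] / -9800 = -0.005459
h(-10, 35) = 363.57 + (-0.004444)·(-60) + (-0.005459)·(-50) = 363.57 +0.267 +0.273 = 364.110 m.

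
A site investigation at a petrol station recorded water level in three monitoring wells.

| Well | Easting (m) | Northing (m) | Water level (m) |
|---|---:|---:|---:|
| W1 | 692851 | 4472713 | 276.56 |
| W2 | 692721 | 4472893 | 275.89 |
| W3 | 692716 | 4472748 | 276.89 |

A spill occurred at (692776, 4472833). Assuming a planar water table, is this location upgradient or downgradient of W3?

With h = a·x + b·y + c and W1 as origin, the differences give:
  (-130)·a + 180·b = -0.67
  (-135)·a + 35·b = +0.33
Eliminate b (×35 and ×180, subtract): 19750·a = -82.850 → a = ∂h/∂x = -0.004195
Back-substitute: b = ∂h/∂y = -0.006752.
Head at (692776, 4472833) = 276.56 + (-0.004195)·(-75) + (-0.006752)·(120) = 276.06 m.
That is lower than the 276.89 m at W3, so the point is downgradient.

downgradient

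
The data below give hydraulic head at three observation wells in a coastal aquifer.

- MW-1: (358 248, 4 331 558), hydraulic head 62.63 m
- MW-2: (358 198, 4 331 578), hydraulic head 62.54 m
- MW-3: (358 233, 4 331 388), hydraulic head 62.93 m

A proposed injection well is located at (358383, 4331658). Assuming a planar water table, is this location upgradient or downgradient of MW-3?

downgradient

With h = a·x + b·y + c and MW-1 as origin, the differences give:
  (-50)·a + 20·b = -0.09
  (-15)·a + (-170)·b = +0.30
Eliminate b (×(-170) and ×20, subtract): 8800·a = 9.300 → a = ∂h/∂x = +0.001057
Back-substitute: b = ∂h/∂y = -0.001858.
Head at (358383, 4331658) = 62.63 + (+0.001057)·(135) + (-0.001858)·(100) = 62.59 m.
That is lower than the 62.93 m at MW-3, so the point is downgradient.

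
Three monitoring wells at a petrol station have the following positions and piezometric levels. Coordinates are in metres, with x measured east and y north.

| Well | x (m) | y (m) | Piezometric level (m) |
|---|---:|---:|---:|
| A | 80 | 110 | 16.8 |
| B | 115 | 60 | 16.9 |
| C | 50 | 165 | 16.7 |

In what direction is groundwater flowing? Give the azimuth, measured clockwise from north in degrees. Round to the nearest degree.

315°

Differences from A: to B (Δx, Δy, Δh) = (35, -50, +0.1); to C = (-30, 55, -0.1).
Solve a·Δx + b·Δy = Δh: det = 35·55 − (-30)·(-50) = 425.
∂h/∂x = [(+0.1)·55 − (-0.1)·(-50)] / 425 = +0.001176
∂h/∂y = [35·(-0.1) − (-30)·(+0.1)] / 425 = -0.001176
Flow direction (−∇h) has components (-0.001176 E, +0.001176 N).
Azimuth = atan2(E, N) = atan2(-0.001176, +0.001176) = 315.0° ≈ 315°.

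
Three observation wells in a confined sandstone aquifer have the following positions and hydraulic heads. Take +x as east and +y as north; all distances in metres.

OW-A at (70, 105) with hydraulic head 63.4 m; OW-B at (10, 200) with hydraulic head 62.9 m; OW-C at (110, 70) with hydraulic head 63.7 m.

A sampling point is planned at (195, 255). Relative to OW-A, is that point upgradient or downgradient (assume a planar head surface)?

Differences from OW-A: to OW-B (Δx, Δy, Δh) = (-60, 95, -0.5); to OW-C = (40, -35, +0.3).
Solve a·Δx + b·Δy = Δh: det = (-60)·(-35) − 40·95 = -1700.
∂h/∂x = [(-0.5)·(-35) − (+0.3)·95] / -1700 = +0.006471
∂h/∂y = [(-60)·(+0.3) − 40·(-0.5)] / -1700 = -0.001176
Head at (195, 255) = 63.4 + (+0.006471)·(125) + (-0.001176)·(150) = 64.03 m.
That is higher than the 63.4 m at OW-A, so the point is upgradient.

upgradient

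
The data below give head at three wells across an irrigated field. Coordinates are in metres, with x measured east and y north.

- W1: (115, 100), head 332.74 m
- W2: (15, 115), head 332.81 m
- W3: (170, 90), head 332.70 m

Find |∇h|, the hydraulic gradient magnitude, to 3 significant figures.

0.00103

With h = a·x + b·y + c and W1 as origin, the differences give:
  (-100)·a + 15·b = +0.07
  55·a + (-10)·b = -0.04
Eliminate b (×(-10) and ×15, subtract): 175·a = -0.100 → a = ∂h/∂x = -0.0005714
Back-substitute: b = ∂h/∂y = +0.0008571.
|∇h| = √(-0.0005714² + 0.0008571²) = 0.00103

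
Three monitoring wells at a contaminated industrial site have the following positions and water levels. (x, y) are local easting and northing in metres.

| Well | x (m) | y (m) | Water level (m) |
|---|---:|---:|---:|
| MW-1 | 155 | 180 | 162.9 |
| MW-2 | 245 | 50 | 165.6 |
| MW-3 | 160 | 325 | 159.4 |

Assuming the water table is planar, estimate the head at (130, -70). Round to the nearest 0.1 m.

169.0 m

With h = a·x + b·y + c and MW-1 as origin, the differences give:
  90·a + (-130)·b = +2.7
  5·a + 145·b = -3.5
Eliminate b (×145 and ×(-130), subtract): 13700·a = -63.50 → a = ∂h/∂x = -0.004635
Back-substitute: b = ∂h/∂y = -0.02398.
h(130, -70) = 162.9 + (-0.004635)·(-25) + (-0.02398)·(-250) = 162.9 +0.116 +5.995 = 169.010 m.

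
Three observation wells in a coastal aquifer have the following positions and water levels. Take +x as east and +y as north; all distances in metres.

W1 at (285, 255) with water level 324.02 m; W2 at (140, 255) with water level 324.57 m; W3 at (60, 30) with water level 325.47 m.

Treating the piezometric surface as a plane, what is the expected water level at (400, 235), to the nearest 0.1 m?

323.6 m

Differences from W1: to W2 (Δx, Δy, Δh) = (-145, 0, +0.55); to W3 = (-225, -225, +1.45).
Determinant of the coordinate differences = (-145)·(-225) − (-225)·0 = 32625.
∂h/∂x = [(+0.55)·(-225) − (+1.45)·0] / 32625 = -0.003793
∂h/∂y = [(-145)·(+1.45) − (-225)·(+0.55)] / 32625 = -0.002651
h(400, 235) = 324.02 + (-0.003793)·(115) + (-0.002651)·(-20) = 324.02 -0.436 +0.053 = 323.637 m.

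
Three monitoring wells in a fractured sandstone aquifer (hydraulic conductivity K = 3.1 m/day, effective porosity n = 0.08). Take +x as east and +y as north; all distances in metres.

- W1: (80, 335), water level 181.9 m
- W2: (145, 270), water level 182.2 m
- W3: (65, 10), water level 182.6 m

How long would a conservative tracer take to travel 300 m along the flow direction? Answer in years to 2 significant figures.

6.5 years

Taking W1 as reference: W2−W1 = (65, -65, +0.3); W3−W1 = (-15, -325, +0.7).
Solve a·Δx + b·Δy = Δh: det = 65·(-325) − (-15)·(-65) = -22100.
∂h/∂x = [(+0.3)·(-325) − (+0.7)·(-65)] / -22100 = +0.002353
∂h/∂y = [65·(+0.7) − (-15)·(+0.3)] / -22100 = -0.002262
|∇h| = √(0.002353² + -0.002262²) = 0.003264
Seepage velocity v = K·i/n = 3.1 × 0.003264 / 0.08 = 0.1265 m/day.
t = 300 / 0.1265 = 2372 days = 6.49 years.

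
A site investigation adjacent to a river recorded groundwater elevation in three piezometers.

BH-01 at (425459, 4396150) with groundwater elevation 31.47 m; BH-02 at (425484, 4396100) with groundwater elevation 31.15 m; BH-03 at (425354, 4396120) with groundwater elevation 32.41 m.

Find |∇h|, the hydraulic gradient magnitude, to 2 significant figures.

Taking BH-01 as reference: BH-02−BH-01 = (25, -50, -0.32); BH-03−BH-01 = (-105, -30, +0.94).
Solve a·Δx + b·Δy = Δh: det = 25·(-30) − (-105)·(-50) = -6000.
∂h/∂x = [(-0.32)·(-30) − (+0.94)·(-50)] / -6000 = -0.009433
∂h/∂y = [25·(+0.94) − (-105)·(-0.32)] / -6000 = +0.001683
|∇h| = √(-0.009433² + 0.001683²) = 0.009582

0.0096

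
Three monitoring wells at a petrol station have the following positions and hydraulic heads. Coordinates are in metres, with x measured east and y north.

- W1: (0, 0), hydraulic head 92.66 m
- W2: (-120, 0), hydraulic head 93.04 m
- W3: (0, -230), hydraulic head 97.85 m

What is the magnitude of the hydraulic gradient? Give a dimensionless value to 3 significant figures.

0.0228

∂h/∂x = (93.04 − 92.66) / (-120 − 0) = -0.003167
∂h/∂y = (97.85 − 92.66) / (-230 − 0) = -0.02257
|∇h| = √(-0.003167² + -0.02257²) = 0.02279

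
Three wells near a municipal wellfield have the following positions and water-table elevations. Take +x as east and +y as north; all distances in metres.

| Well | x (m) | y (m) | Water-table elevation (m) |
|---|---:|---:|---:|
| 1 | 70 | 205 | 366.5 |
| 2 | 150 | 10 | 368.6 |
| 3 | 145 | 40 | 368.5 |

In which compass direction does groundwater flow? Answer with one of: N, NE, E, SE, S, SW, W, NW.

With h = a·x + b·y + c and 1 as origin, the differences give:
  80·a + (-195)·b = +2.1
  75·a + (-165)·b = +2.0
Eliminate b (×(-165) and ×(-195), subtract): 1425·a = 43.50 → a = ∂h/∂x = +0.03053
Back-substitute: b = ∂h/∂y = +0.001754.
Flow = −∇h = (-0.03053 east, -0.001754 north), which points west.

W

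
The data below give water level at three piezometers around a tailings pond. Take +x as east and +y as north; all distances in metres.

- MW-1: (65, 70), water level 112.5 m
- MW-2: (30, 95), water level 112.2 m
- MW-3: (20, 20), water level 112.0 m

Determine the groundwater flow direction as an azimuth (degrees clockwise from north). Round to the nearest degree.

Differences from MW-1: to MW-2 (Δx, Δy, Δh) = (-35, 25, -0.3); to MW-3 = (-45, -50, -0.5).
Determinant of the coordinate differences = (-35)·(-50) − (-45)·25 = 2875.
∂h/∂x = [(-0.3)·(-50) − (-0.5)·25] / 2875 = +0.009565
∂h/∂y = [(-35)·(-0.5) − (-45)·(-0.3)] / 2875 = +0.001391
Flow direction (−∇h) has components (-0.009565 E, -0.001391 N).
Azimuth = atan2(E, N) = atan2(-0.009565, -0.001391) = 261.7° ≈ 262°.

262°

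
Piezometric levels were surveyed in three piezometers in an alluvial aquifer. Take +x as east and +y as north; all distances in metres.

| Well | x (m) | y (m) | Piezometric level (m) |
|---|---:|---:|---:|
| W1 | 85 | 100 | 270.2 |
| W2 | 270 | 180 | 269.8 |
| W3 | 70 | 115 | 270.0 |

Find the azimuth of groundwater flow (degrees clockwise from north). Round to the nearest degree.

Differences from W1: to W2 (Δx, Δy, Δh) = (185, 80, -0.4); to W3 = (-15, 15, -0.2).
Solve a·Δx + b·Δy = Δh: det = 185·15 − (-15)·80 = 3975.
∂h/∂x = [(-0.4)·15 − (-0.2)·80] / 3975 = +0.002516
∂h/∂y = [185·(-0.2) − (-15)·(-0.4)] / 3975 = -0.01082
Flow direction (−∇h) has components (-0.002516 E, +0.01082 N).
Azimuth = atan2(E, N) = atan2(-0.002516, +0.01082) = 346.9° ≈ 347°.

347°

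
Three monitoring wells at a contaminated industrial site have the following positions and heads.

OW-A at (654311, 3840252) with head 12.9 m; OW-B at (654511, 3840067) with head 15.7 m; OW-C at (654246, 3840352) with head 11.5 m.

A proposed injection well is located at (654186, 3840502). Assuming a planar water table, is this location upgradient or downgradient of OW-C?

Three-point gradient (reference OW-A): Δ to OW-B = (200, -185, +2.8), Δ to OW-C = (-65, 100, -1.4).
∂h/∂x = +0.002633, ∂h/∂y = -0.01229 (det = 7975).
Head at (654186, 3840502) = 12.9 + (+0.002633)·(-125) + (-0.01229)·(250) = 9.50 m.
That is lower than the 11.5 m at OW-C, so the point is downgradient.

downgradient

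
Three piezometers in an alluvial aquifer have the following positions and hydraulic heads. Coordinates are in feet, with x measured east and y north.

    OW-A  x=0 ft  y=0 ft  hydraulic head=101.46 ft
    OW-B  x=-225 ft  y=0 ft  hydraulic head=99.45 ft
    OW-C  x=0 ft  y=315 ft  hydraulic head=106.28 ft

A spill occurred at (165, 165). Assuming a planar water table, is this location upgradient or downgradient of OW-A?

∂h/∂x = (99.45 − 101.46) / (-225 − 0) = +0.008933
∂h/∂y = (106.28 − 101.46) / (315 − 0) = +0.01530
Head at (165, 165) = 101.46 + (+0.008933)·(165) + (+0.01530)·(165) = 105.46 ft.
That is higher than the 101.46 ft at OW-A, so the point is upgradient.

upgradient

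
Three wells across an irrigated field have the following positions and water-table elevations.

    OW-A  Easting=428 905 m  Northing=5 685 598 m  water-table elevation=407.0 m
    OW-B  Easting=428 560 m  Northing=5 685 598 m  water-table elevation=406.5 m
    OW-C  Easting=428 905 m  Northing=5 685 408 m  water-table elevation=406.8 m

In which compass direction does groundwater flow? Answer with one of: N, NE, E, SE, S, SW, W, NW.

SW

∂h/∂x = (406.5 − 407.0) / (428560 − 428905) = +0.001449
∂h/∂y = (406.8 − 407.0) / (5685408 − 5685598) = +0.001053
Flow = −∇h = (-0.001449 east, -0.001053 north), which points southwest.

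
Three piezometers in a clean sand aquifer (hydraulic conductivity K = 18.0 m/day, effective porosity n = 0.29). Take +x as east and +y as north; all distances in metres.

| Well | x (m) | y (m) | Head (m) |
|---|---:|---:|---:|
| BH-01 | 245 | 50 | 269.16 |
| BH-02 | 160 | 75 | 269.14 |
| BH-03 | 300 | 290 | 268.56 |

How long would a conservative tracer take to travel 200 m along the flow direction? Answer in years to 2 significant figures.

Taking BH-01 as reference: BH-02−BH-01 = (-85, 25, -0.02); BH-03−BH-01 = (55, 240, -0.60).
Determinant of the coordinate differences = (-85)·240 − 55·25 = -21775.
∂h/∂x = [(-0.02)·240 − (-0.60)·25] / -21775 = -0.0004684
∂h/∂y = [(-85)·(-0.60) − 55·(-0.02)] / -21775 = -0.002393
|∇h| = √(-0.0004684² + -0.002393²) = 0.002438
Seepage velocity v = K·i/n = 18.0 × 0.002438 / 0.29 = 0.1513 m/day.
t = 200 / 0.1513 = 1322 days = 3.62 years.

3.6 years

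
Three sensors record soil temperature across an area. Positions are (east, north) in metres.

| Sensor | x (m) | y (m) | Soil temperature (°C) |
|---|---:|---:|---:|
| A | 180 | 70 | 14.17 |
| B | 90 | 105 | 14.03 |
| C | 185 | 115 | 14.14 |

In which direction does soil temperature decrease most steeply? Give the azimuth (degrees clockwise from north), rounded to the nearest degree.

303°

Differences from A: to B (Δx, Δy, Δh) = (-90, 35, -0.14); to C = (5, 45, -0.03).
Determinant of the coordinate differences = (-90)·45 − 5·35 = -4225.
∂T/∂x = [(-0.14)·45 − (-0.03)·35] / -4225 = +0.001243
∂T/∂y = [(-90)·(-0.03) − 5·(-0.14)] / -4225 = -0.0008047
Steepest decrease is along −∇f: components (-0.001243 E, +0.0008047 N).
Azimuth = atan2(-0.001243, +0.0008047) = 302.9° ≈ 303°.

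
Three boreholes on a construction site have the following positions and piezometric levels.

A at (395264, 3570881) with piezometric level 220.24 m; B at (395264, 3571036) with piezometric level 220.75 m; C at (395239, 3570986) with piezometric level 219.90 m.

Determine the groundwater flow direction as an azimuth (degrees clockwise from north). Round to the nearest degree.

Taking A as reference: B−A = (0, 155, +0.51); C−A = (-25, 105, -0.34).
Determinant of the coordinate differences = 0·105 − (-25)·155 = 3875.
∂h/∂x = [(+0.51)·105 − (-0.34)·155] / 3875 = +0.02742
∂h/∂y = [0·(-0.34) − (-25)·(+0.51)] / 3875 = +0.003290
Flow direction (−∇h) has components (-0.02742 E, -0.003290 N).
Azimuth = atan2(E, N) = atan2(-0.02742, -0.003290) = 263.2° ≈ 263°.

263°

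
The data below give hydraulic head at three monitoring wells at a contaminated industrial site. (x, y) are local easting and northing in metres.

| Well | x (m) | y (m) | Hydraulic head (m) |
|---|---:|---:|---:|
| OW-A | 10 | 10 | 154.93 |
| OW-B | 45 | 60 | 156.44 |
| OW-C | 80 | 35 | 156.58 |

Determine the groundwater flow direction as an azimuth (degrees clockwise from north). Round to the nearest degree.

223°

Taking OW-A as reference: OW-B−OW-A = (35, 50, +1.51); OW-C−OW-A = (70, 25, +1.65).
Determinant of the coordinate differences = 35·25 − 70·50 = -2625.
∂h/∂x = [(+1.51)·25 − (+1.65)·50] / -2625 = +0.01705
∂h/∂y = [35·(+1.65) − 70·(+1.51)] / -2625 = +0.01827
Flow direction (−∇h) has components (-0.01705 E, -0.01827 N).
Azimuth = atan2(E, N) = atan2(-0.01705, -0.01827) = 223.0° ≈ 223°.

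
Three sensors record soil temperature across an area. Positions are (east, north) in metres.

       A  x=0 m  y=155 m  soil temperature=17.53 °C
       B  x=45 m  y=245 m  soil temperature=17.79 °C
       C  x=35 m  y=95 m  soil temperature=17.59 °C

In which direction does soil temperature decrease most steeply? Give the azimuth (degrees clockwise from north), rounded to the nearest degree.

Three-point gradient (reference A): Δ to B = (45, 90, +0.26), Δ to C = (35, -60, +0.06).
∂T/∂x = +0.003590, ∂T/∂y = +0.001094 (det = -5850).
Steepest decrease is along −∇f: components (-0.003590 E, -0.001094 N).
Azimuth = atan2(-0.003590, -0.001094) = 253.1° ≈ 253°.

253°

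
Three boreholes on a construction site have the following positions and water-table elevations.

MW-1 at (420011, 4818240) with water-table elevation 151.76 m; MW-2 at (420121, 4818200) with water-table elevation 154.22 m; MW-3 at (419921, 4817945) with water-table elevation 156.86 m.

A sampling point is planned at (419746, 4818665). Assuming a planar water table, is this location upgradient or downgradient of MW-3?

downgradient

With h = a·x + b·y + c and MW-1 as origin, the differences give:
  110·a + (-40)·b = +2.46
  (-90)·a + (-295)·b = +5.10
Eliminate b (×(-295) and ×(-40), subtract): -36050·a = -521.700 → a = ∂h/∂x = +0.01447
Back-substitute: b = ∂h/∂y = -0.02170.
Head at (419746, 4818665) = 151.76 + (+0.01447)·(-265) + (-0.02170)·(425) = 138.70 m.
That is lower than the 156.86 m at MW-3, so the point is downgradient.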